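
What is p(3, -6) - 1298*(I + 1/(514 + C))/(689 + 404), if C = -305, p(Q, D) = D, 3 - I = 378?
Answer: 9123530/20767 ≈ 439.33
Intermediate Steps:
I = -375 (I = 3 - 1*378 = 3 - 378 = -375)
p(3, -6) - 1298*(I + 1/(514 + C))/(689 + 404) = -6 - 1298*(-375 + 1/(514 - 305))/(689 + 404) = -6 - 1298*(-375 + 1/209)/1093 = -6 - (-9248132)/(19*1093) = -6 - 1298*(-78374/228437) = -6 + 9248132/20767 = 9123530/20767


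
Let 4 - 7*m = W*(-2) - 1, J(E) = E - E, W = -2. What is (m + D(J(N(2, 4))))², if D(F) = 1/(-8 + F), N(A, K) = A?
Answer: 1/3136 ≈ 0.00031888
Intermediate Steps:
J(E) = 0
m = ⅐ (m = 4/7 - (-2*(-2) - 1)/7 = 4/7 - (4 - 1)/7 = 4/7 - ⅐*3 = 4/7 - 3/7 = ⅐ ≈ 0.14286)
(m + D(J(N(2, 4))))² = (⅐ + 1/(-8 + 0))² = (⅐ + 1/(-8))² = (⅐ - ⅛)² = (1/56)² = 1/3136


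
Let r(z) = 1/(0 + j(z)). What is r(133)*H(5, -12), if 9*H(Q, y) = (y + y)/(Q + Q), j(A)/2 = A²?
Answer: -2/265335 ≈ -7.5376e-6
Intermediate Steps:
j(A) = 2*A²
H(Q, y) = y/(9*Q) (H(Q, y) = ((y + y)/(Q + Q))/9 = ((2*y)/((2*Q)))/9 = ((2*y)*(1/(2*Q)))/9 = (y/Q)/9 = y/(9*Q))
r(z) = 1/(2*z²) (r(z) = 1/(0 + 2*z²) = 1/(2*z²))
r(133)*H(5, -12) = ((½)/133²)*((⅑)*(-12)/5) = ((½)*(1/17689))*((⅑)*(-12)*(⅕)) = (1/35378)*(-4/15) = -2/265335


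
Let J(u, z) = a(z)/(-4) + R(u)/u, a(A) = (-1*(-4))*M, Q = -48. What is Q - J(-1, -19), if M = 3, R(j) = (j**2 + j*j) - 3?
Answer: -46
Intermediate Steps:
R(j) = -3 + 2*j**2 (R(j) = (j**2 + j**2) - 3 = 2*j**2 - 3 = -3 + 2*j**2)
a(A) = 12 (a(A) = -1*(-4)*3 = 4*3 = 12)
J(u, z) = -3 + (-3 + 2*u**2)/u (J(u, z) = 12/(-4) + (-3 + 2*u**2)/u = 12*(-1/4) + (-3 + 2*u**2)/u = -3 + (-3 + 2*u**2)/u)
Q - J(-1, -19) = -48 - (-3 - 3/(-1) + 2*(-1)) = -48 - (-3 - 3*(-1) - 2) = -48 - (-3 + 3 - 2) = -48 - 1*(-2) = -48 + 2 = -46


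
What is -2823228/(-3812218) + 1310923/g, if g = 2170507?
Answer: 5562680196905/4137222927263 ≈ 1.3445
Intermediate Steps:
-2823228/(-3812218) + 1310923/g = -2823228/(-3812218) + 1310923/2170507 = -2823228*(-1/3812218) + 1310923*(1/2170507) = 1411614/1906109 + 1310923/2170507 = 5562680196905/4137222927263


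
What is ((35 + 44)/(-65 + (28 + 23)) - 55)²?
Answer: 720801/196 ≈ 3677.6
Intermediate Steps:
((35 + 44)/(-65 + (28 + 23)) - 55)² = (79/(-65 + 51) - 55)² = (79/(-14) - 55)² = (79*(-1/14) - 55)² = (-79/14 - 55)² = (-849/14)² = 720801/196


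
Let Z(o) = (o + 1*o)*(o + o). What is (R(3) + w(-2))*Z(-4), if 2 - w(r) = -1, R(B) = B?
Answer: 384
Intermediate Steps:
w(r) = 3 (w(r) = 2 - 1*(-1) = 2 + 1 = 3)
Z(o) = 4*o² (Z(o) = (o + o)*(2*o) = (2*o)*(2*o) = 4*o²)
(R(3) + w(-2))*Z(-4) = (3 + 3)*(4*(-4)²) = 6*(4*16) = 6*64 = 384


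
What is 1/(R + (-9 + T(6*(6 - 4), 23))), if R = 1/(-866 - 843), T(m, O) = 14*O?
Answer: 1709/534916 ≈ 0.0031949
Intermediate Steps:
R = -1/1709 (R = 1/(-1709) = -1/1709 ≈ -0.00058514)
1/(R + (-9 + T(6*(6 - 4), 23))) = 1/(-1/1709 + (-9 + 14*23)) = 1/(-1/1709 + (-9 + 322)) = 1/(-1/1709 + 313) = 1/(534916/1709) = 1709/534916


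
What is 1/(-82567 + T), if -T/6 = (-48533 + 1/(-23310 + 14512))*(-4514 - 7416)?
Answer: -4399/15282454671883 ≈ -2.8785e-10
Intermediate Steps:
T = -15282091459650/4399 (T = -6*(-48533 + 1/(-23310 + 14512))*(-4514 - 7416) = -6*(-48533 + 1/(-8798))*(-11930) = -6*(-48533 - 1/8798)*(-11930) = -(-1280980005)*(-11930)/4399 = -6*2547015243275/4399 = -15282091459650/4399 ≈ -3.4740e+9)
1/(-82567 + T) = 1/(-82567 - 15282091459650/4399) = 1/(-15282454671883/4399) = -4399/15282454671883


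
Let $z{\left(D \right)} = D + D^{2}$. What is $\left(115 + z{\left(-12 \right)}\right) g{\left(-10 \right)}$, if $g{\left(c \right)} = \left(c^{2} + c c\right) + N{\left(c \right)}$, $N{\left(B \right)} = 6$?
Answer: $50882$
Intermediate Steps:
$g{\left(c \right)} = 6 + 2 c^{2}$ ($g{\left(c \right)} = \left(c^{2} + c c\right) + 6 = \left(c^{2} + c^{2}\right) + 6 = 2 c^{2} + 6 = 6 + 2 c^{2}$)
$\left(115 + z{\left(-12 \right)}\right) g{\left(-10 \right)} = \left(115 - 12 \left(1 - 12\right)\right) \left(6 + 2 \left(-10\right)^{2}\right) = \left(115 - -132\right) \left(6 + 2 \cdot 100\right) = \left(115 + 132\right) \left(6 + 200\right) = 247 \cdot 206 = 50882$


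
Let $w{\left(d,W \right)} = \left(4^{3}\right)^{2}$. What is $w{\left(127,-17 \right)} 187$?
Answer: $765952$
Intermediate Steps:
$w{\left(d,W \right)} = 4096$ ($w{\left(d,W \right)} = 64^{2} = 4096$)
$w{\left(127,-17 \right)} 187 = 4096 \cdot 187 = 765952$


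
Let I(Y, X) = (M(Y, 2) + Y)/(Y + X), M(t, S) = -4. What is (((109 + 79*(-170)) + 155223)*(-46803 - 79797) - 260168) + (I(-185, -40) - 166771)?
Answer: -449130503454/25 ≈ -1.7965e+10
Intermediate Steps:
I(Y, X) = (-4 + Y)/(X + Y) (I(Y, X) = (-4 + Y)/(Y + X) = (-4 + Y)/(X + Y))
(((109 + 79*(-170)) + 155223)*(-46803 - 79797) - 260168) + (I(-185, -40) - 166771) = (((109 + 79*(-170)) + 155223)*(-46803 - 79797) - 260168) + ((-4 - 185)/(-40 - 185) - 166771) = (((109 - 13430) + 155223)*(-126600) - 260168) + (-189/(-225) - 166771) = ((-13321 + 155223)*(-126600) - 260168) + (-1/225*(-189) - 166771) = (141902*(-126600) - 260168) + (21/25 - 166771) = (-17964793200 - 260168) - 4169254/25 = -17965053368 - 4169254/25 = -449130503454/25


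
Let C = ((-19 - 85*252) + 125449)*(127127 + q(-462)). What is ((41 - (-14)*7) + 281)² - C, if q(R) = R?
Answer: -13174250250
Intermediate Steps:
C = 13174426650 (C = ((-19 - 85*252) + 125449)*(127127 - 462) = ((-19 - 21420) + 125449)*126665 = (-21439 + 125449)*126665 = 104010*126665 = 13174426650)
((41 - (-14)*7) + 281)² - C = ((41 - (-14)*7) + 281)² - 1*13174426650 = ((41 - 1*(-98)) + 281)² - 13174426650 = ((41 + 98) + 281)² - 13174426650 = (139 + 281)² - 13174426650 = 420² - 13174426650 = 176400 - 13174426650 = -13174250250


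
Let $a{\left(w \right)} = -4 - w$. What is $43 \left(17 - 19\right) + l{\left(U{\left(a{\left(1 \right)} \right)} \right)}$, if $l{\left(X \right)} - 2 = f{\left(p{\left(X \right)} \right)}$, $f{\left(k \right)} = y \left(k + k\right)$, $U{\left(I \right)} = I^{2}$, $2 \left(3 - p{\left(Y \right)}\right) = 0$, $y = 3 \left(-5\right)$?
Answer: $-174$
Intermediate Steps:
$y = -15$
$p{\left(Y \right)} = 3$ ($p{\left(Y \right)} = 3 - 0 = 3 + 0 = 3$)
$f{\left(k \right)} = - 30 k$ ($f{\left(k \right)} = - 15 \left(k + k\right) = - 15 \cdot 2 k = - 30 k$)
$l{\left(X \right)} = -88$ ($l{\left(X \right)} = 2 - 90 = -88$)
$43 \left(17 - 19\right) + l{\left(U{\left(a{\left(1 \right)} \right)} \right)} = 43 \left(17 - 19\right) - 88 = 43 \left(-2\right) - 88 = -86 - 88 = -174$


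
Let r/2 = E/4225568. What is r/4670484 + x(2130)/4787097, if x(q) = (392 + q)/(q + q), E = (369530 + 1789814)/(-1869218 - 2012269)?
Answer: 23957389004035512497/193720877298455918247001620 ≈ 1.2367e-7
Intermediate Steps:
E = -2159344/3881487 (E = 2159344/(-3881487) = 2159344*(-1/3881487) = -2159344/3881487 ≈ -0.55632)
x(q) = (392 + q)/(2*q) (x(q) = (392 + q)/((2*q)) = (392 + q)*(1/(2*q)) = (392 + q)/(2*q))
r = -134959/512546476863 (r = 2*(-2159344/3881487/4225568) = 2*(-2159344/3881487*1/4225568) = 2*(-134959/1025092953726) = -134959/512546476863 ≈ -2.6331e-7)
r/4670484 + x(2130)/4787097 = -134959/512546476863/4670484 + ((½)*(392 + 2130)/2130)/4787097 = -134959/512546476863*1/4670484 + ((½)*(1/2130)*2522)*(1/4787097) = -134959/2393840119445011692 + (1261/2130)*(1/4787097) = -134959/2393840119445011692 + 1261/10196516610 = 23957389004035512497/193720877298455918247001620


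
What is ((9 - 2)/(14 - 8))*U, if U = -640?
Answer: -2240/3 ≈ -746.67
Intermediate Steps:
((9 - 2)/(14 - 8))*U = ((9 - 2)/(14 - 8))*(-640) = (7/6)*(-640) = -2240/3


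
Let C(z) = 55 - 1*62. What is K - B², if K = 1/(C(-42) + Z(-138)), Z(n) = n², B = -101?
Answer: -194196436/19037 ≈ -10201.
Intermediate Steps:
C(z) = -7 (C(z) = 55 - 62 = -7)
K = 1/19037 (K = 1/(-7 + (-138)²) = 1/(-7 + 19044) = 1/19037 ≈ 5.2529e-5)
K - B² = 1/19037 - 1*(-101)² = 1/19037 - 1*10201 = 1/19037 - 10201 = -194196436/19037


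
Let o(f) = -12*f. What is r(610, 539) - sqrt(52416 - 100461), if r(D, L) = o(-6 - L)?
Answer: 6540 - I*sqrt(48045) ≈ 6540.0 - 219.19*I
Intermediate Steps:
r(D, L) = 72 + 12*L (r(D, L) = -12*(-6 - L) = 72 + 12*L)
r(610, 539) - sqrt(52416 - 100461) = (72 + 12*539) - sqrt(52416 - 100461) = (72 + 6468) - sqrt(-48045) = 6540 - I*sqrt(48045)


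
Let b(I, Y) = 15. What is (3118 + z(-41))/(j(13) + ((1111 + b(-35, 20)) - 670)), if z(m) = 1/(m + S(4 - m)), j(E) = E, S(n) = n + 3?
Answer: 21827/3283 ≈ 6.6485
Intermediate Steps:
S(n) = 3 + n
z(m) = ⅐ (z(m) = 1/(m + (3 + (4 - m))) = 1/(m + (7 - m)) = 1/7 = ⅐)
(3118 + z(-41))/(j(13) + ((1111 + b(-35, 20)) - 670)) = (3118 + ⅐)/(13 + ((1111 + 15) - 670)) = 21827/(7*(13 + (1126 - 670))) = 21827/(7*(13 + 456)) = (21827/7)/469 = (21827/7)*(1/469) = 21827/3283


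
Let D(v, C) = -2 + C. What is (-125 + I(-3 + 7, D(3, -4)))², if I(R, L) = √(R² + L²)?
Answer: 15677 - 500*√13 ≈ 13874.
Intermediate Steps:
I(R, L) = √(L² + R²)
(-125 + I(-3 + 7, D(3, -4)))² = (-125 + √((-2 - 4)² + (-3 + 7)²))² = (-125 + √((-6)² + 4²))² = (-125 + √(36 + 16))² = (-125 + √52)² = (-125 + 2*√13)²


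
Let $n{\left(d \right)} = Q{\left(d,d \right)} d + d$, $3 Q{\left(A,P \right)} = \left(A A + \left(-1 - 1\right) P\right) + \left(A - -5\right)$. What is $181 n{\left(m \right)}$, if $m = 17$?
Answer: $\frac{861560}{3} \approx 2.8719 \cdot 10^{5}$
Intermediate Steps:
$Q{\left(A,P \right)} = \frac{5}{3} - \frac{2 P}{3} + \frac{A}{3} + \frac{A^{2}}{3}$ ($Q{\left(A,P \right)} = \frac{\left(A A + \left(-1 - 1\right) P\right) + \left(A - -5\right)}{3} = \frac{\left(A^{2} - 2 P\right) + \left(A + 5\right)}{3} = \frac{\left(A^{2} - 2 P\right) + \left(5 + A\right)}{3} = \frac{5 + A + A^{2} - 2 P}{3} = \frac{5}{3} - \frac{2 P}{3} + \frac{A}{3} + \frac{A^{2}}{3}$)
$n{\left(d \right)} = d + d \left(\frac{5}{3} - \frac{d}{3} + \frac{d^{2}}{3}\right)$ ($n{\left(d \right)} = \left(\frac{5}{3} - \frac{2 d}{3} + \frac{d}{3} + \frac{d^{2}}{3}\right) d + d = \left(\frac{5}{3} - \frac{d}{3} + \frac{d^{2}}{3}\right) d + d = d \left(\frac{5}{3} - \frac{d}{3} + \frac{d^{2}}{3}\right) + d = d + d \left(\frac{5}{3} - \frac{d}{3} + \frac{d^{2}}{3}\right)$)
$181 n{\left(m \right)} = 181 \cdot \frac{1}{3} \cdot 17 \left(8 + 17^{2} - 17\right) = 181 \cdot \frac{1}{3} \cdot 17 \left(8 + 289 - 17\right) = 181 \cdot \frac{1}{3} \cdot 17 \cdot 280 = 181 \cdot \frac{4760}{3} = \frac{861560}{3}$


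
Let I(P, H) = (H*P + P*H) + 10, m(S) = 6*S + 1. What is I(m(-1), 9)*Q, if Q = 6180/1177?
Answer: -494400/1177 ≈ -420.05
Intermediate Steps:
m(S) = 1 + 6*S
I(P, H) = 10 + 2*H*P (I(P, H) = (H*P + H*P) + 10 = 2*H*P + 10 = 10 + 2*H*P)
Q = 6180/1177 (Q = 6180*(1/1177) = 6180/1177 ≈ 5.2506)
I(m(-1), 9)*Q = (10 + 2*9*(1 + 6*(-1)))*(6180/1177) = (10 + 2*9*(1 - 6))*(6180/1177) = (10 + 2*9*(-5))*(6180/1177) = (10 - 90)*(6180/1177) = -80*6180/1177 = -494400/1177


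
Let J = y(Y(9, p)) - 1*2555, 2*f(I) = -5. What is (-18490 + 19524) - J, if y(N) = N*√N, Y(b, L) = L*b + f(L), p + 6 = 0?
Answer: 3589 + 113*I*√226/4 ≈ 3589.0 + 424.69*I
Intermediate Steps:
p = -6 (p = -6 + 0 = -6)
f(I) = -5/2 (f(I) = (½)*(-5) = -5/2)
Y(b, L) = -5/2 + L*b (Y(b, L) = L*b - 5/2 = -5/2 + L*b)
y(N) = N^(3/2)
J = -2555 - 113*I*√226/4 (J = (-5/2 - 6*9)^(3/2) - 1*2555 = (-5/2 - 54)^(3/2) - 2555 = (-113/2)^(3/2) - 2555 = -113*I*√226/4 - 2555 = -2555 - 113*I*√226/4 ≈ -2555.0 - 424.69*I)
(-18490 + 19524) - J = (-18490 + 19524) - (-2555 - 113*I*√226/4) = 1034 + (2555 + 113*I*√226/4) = 3589 + 113*I*√226/4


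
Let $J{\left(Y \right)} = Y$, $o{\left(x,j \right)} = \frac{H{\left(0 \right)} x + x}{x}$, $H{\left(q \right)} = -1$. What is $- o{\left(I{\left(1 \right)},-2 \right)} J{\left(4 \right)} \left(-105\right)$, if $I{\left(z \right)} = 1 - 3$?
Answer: $0$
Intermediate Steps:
$I{\left(z \right)} = -2$
$o{\left(x,j \right)} = 0$ ($o{\left(x,j \right)} = \frac{- x + x}{x} = \frac{0}{x} = 0$)
$- o{\left(I{\left(1 \right)},-2 \right)} J{\left(4 \right)} \left(-105\right) = \left(-1\right) 0 \cdot 4 \left(-105\right) = 0 \cdot 4 \left(-105\right) = 0 \left(-105\right) = 0$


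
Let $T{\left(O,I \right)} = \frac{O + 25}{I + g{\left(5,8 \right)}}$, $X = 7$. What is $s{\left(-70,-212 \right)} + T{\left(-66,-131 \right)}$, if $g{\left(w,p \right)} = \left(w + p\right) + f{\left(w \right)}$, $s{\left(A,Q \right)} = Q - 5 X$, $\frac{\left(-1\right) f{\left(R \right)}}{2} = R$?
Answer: $- \frac{31575}{128} \approx -246.68$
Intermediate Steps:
$f{\left(R \right)} = - 2 R$
$s{\left(A,Q \right)} = -35 + Q$ ($s{\left(A,Q \right)} = Q - 35 = -35 + Q$)
$g{\left(w,p \right)} = p - w$ ($g{\left(w,p \right)} = \left(w + p\right) - 2 w = \left(p + w\right) - 2 w = p - w$)
$T{\left(O,I \right)} = \frac{25 + O}{3 + I}$ ($T{\left(O,I \right)} = \frac{O + 25}{I + \left(8 - 5\right)} = \frac{25 + O}{I + \left(8 - 5\right)} = \frac{25 + O}{I + 3} = \frac{25 + O}{3 + I}$)
$s{\left(-70,-212 \right)} + T{\left(-66,-131 \right)} = \left(-35 - 212\right) + \frac{25 - 66}{3 - 131} = -247 + \frac{1}{-128} \left(-41\right) = -247 - - \frac{41}{128} = -247 + \frac{41}{128} = - \frac{31575}{128}$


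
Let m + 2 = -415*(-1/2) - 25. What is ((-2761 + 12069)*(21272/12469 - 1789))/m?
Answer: -414871875704/4501309 ≈ -92167.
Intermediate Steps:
m = 361/2 (m = -2 + (-415*(-1/2) - 25) = -2 + (-415*(-1*½) - 25) = -2 + (-415*(-1)/2 - 25) = -2 + (-83*(-5/2) - 25) = -2 + (415/2 - 25) = -2 + 365/2 = 361/2 ≈ 180.50)
((-2761 + 12069)*(21272/12469 - 1789))/m = ((-2761 + 12069)*(21272/12469 - 1789))/(361/2) = (9308*(21272*(1/12469) - 1789))*(2/361) = (9308*(21272/12469 - 1789))*(2/361) = (9308*(-22285769/12469))*(2/361) = -207435937852/12469*2/361 = -414871875704/4501309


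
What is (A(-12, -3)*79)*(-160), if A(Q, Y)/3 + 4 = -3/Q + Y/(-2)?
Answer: 85320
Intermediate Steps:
A(Q, Y) = -12 - 9/Q - 3*Y/2 (A(Q, Y) = -12 + 3*(-3/Q + Y/(-2)) = -12 + 3*(-3/Q + Y*(-1/2)) = -12 + 3*(-3/Q - Y/2) = -12 + (-9/Q - 3*Y/2) = -12 - 9/Q - 3*Y/2)
(A(-12, -3)*79)*(-160) = ((-12 - 9/(-12) - 3/2*(-3))*79)*(-160) = ((-12 - 9*(-1/12) + 9/2)*79)*(-160) = ((-12 + 3/4 + 9/2)*79)*(-160) = -27/4*79*(-160) = -2133/4*(-160) = 85320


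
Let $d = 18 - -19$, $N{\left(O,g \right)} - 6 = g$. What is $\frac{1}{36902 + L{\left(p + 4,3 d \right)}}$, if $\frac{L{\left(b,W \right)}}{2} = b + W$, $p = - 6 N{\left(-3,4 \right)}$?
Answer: $\frac{1}{37012} \approx 2.7018 \cdot 10^{-5}$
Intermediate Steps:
$N{\left(O,g \right)} = 6 + g$
$d = 37$ ($d = 18 + 19 = 37$)
$p = -60$ ($p = - 6 \left(6 + 4\right) = \left(-6\right) 10 = -60$)
$L{\left(b,W \right)} = 2 W + 2 b$ ($L{\left(b,W \right)} = 2 \left(b + W\right) = 2 \left(W + b\right) = 2 W + 2 b$)
$\frac{1}{36902 + L{\left(p + 4,3 d \right)}} = \frac{1}{36902 + \left(2 \cdot 3 \cdot 37 + 2 \left(-60 + 4\right)\right)} = \frac{1}{36902 + \left(2 \cdot 111 + 2 \left(-56\right)\right)} = \frac{1}{36902 + \left(222 - 112\right)} = \frac{1}{36902 + 110} = \frac{1}{37012}$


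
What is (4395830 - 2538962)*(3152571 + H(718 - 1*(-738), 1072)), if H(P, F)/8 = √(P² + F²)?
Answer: 5853908207628 + 237679104*√12770 ≈ 5.8808e+12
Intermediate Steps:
H(P, F) = 8*√(F² + P²) (H(P, F) = 8*√(P² + F²) = 8*√(F² + P²))
(4395830 - 2538962)*(3152571 + H(718 - 1*(-738), 1072)) = (4395830 - 2538962)*(3152571 + 8*√(1072² + (718 - 1*(-738))²)) = 1856868*(3152571 + 8*√(1149184 + (718 + 738)²)) = 1856868*(3152571 + 8*√(1149184 + 1456²)) = 1856868*(3152571 + 8*√(1149184 + 2119936)) = 1856868*(3152571 + 8*√3269120) = 1856868*(3152571 + 8*(16*√12770)) = 1856868*(3152571 + 128*√12770) = 5853908207628 + 237679104*√12770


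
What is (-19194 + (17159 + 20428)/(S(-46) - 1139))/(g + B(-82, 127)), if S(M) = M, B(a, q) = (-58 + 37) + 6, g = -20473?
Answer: 7594159/8092760 ≈ 0.93839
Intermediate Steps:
B(a, q) = -15 (B(a, q) = -21 + 6 = -15)
(-19194 + (17159 + 20428)/(S(-46) - 1139))/(g + B(-82, 127)) = (-19194 + (17159 + 20428)/(-46 - 1139))/(-20473 - 15) = (-19194 + 37587/(-1185))/(-20488) = (-19194 + 37587*(-1/1185))*(-1/20488) = (-19194 - 12529/395)*(-1/20488) = -7594159/395*(-1/20488) = 7594159/8092760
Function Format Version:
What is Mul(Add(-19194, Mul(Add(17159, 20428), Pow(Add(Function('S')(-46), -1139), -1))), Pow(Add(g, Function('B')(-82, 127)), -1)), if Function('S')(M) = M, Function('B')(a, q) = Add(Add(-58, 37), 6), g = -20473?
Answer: Rational(7594159, 8092760) ≈ 0.93839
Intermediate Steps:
Function('B')(a, q) = -15 (Function('B')(a, q) = Add(-21, 6) = -15)
Mul(Add(-19194, Mul(Add(17159, 20428), Pow(Add(Function('S')(-46), -1139), -1))), Pow(Add(g, Function('B')(-82, 127)), -1)) = Mul(Add(-19194, Mul(Add(17159, 20428), Pow(Add(-46, -1139), -1))), Pow(Add(-20473, -15), -1)) = Mul(Add(-19194, Mul(37587, Pow(-1185, -1))), Pow(-20488, -1)) = Mul(Add(-19194, Mul(37587, Rational(-1, 1185))), Rational(-1, 20488)) = Mul(Add(-19194, Rational(-12529, 395)), Rational(-1, 20488)) = Mul(Rational(-7594159, 395), Rational(-1, 20488)) = Rational(7594159, 8092760)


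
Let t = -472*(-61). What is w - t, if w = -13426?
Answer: -42218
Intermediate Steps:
t = 28792
w - t = -13426 - 1*28792 = -13426 - 28792 = -42218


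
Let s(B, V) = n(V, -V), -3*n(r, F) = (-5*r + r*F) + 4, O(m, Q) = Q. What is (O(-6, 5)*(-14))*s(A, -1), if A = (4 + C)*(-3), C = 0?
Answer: 560/3 ≈ 186.67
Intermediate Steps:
n(r, F) = -4/3 + 5*r/3 - F*r/3 (n(r, F) = -((-5*r + r*F) + 4)/3 = -((-5*r + F*r) + 4)/3 = -(4 - 5*r + F*r)/3 = -4/3 + 5*r/3 - F*r/3)
A = -12 (A = (4 + 0)*(-3) = 4*(-3) = -12)
s(B, V) = -4/3 + V²/3 + 5*V/3 (s(B, V) = -4/3 + 5*V/3 - (-V)*V/3 = -4/3 + 5*V/3 + V²/3 = -4/3 + V²/3 + 5*V/3)
(O(-6, 5)*(-14))*s(A, -1) = (5*(-14))*(-4/3 + (⅓)*(-1)² + (5/3)*(-1)) = -70*(-4/3 + (⅓)*1 - 5/3) = -70*(-4/3 + ⅓ - 5/3) = -70*(-8/3) = 560/3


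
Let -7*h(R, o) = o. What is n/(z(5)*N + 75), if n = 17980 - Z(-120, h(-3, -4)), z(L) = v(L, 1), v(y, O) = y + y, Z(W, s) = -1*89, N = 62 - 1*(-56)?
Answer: 18069/1255 ≈ 14.398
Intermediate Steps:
N = 118 (N = 62 + 56 = 118)
h(R, o) = -o/7
Z(W, s) = -89
v(y, O) = 2*y
z(L) = 2*L
n = 18069 (n = 17980 - 1*(-89) = 17980 + 89 = 18069)
n/(z(5)*N + 75) = 18069/((2*5)*118 + 75) = 18069/(10*118 + 75) = 18069/(1180 + 75) = 18069/1255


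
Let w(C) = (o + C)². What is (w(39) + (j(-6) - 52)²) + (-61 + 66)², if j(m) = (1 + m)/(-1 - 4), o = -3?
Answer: 3922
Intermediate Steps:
w(C) = (-3 + C)²
j(m) = -⅕ - m/5 (j(m) = (1 + m)/(-5) = (1 + m)*(-⅕) = -⅕ - m/5)
(w(39) + (j(-6) - 52)²) + (-61 + 66)² = ((-3 + 39)² + ((-⅕ - ⅕*(-6)) - 52)²) + (-61 + 66)² = (36² + ((-⅕ + 6/5) - 52)²) + 5² = (1296 + (1 - 52)²) + 25 = (1296 + (-51)²) + 25 = (1296 + 2601) + 25 = 3897 + 25 = 3922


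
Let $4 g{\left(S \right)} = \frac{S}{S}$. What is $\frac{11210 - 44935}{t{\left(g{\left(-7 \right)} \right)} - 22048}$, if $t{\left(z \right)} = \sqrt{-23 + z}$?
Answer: $\frac{228790400}{149573639} + \frac{67450 i \sqrt{91}}{1944457307} \approx 1.5296 + 0.00033091 i$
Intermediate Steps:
$g{\left(S \right)} = \frac{1}{4}$ ($g{\left(S \right)} = \frac{S \frac{1}{S}}{4} = \frac{1}{4} \cdot 1 = \frac{1}{4}$)
$\frac{11210 - 44935}{t{\left(g{\left(-7 \right)} \right)} - 22048} = \frac{11210 - 44935}{\sqrt{-23 + \frac{1}{4}} - 22048} = - \frac{33725}{\sqrt{- \frac{91}{4}} - 22048} = - \frac{33725}{\frac{i \sqrt{91}}{2} - 22048} = - \frac{33725}{-22048 + \frac{i \sqrt{91}}{2}}$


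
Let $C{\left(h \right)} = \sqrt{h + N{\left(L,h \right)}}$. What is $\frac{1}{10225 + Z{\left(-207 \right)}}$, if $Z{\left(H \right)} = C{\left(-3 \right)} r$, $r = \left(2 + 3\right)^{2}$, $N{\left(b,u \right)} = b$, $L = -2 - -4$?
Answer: $\frac{409}{4182050} - \frac{i}{4182050} \approx 9.7799 \cdot 10^{-5} - 2.3912 \cdot 10^{-7} i$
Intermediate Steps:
$L = 2$ ($L = -2 + 4 = 2$)
$C{\left(h \right)} = \sqrt{2 + h}$ ($C{\left(h \right)} = \sqrt{h + 2} = \sqrt{2 + h}$)
$r = 25$ ($r = 5^{2} = 25$)
$Z{\left(H \right)} = 25 i$ ($Z{\left(H \right)} = \sqrt{2 - 3} \cdot 25 = \sqrt{-1} \cdot 25 = i 25 = 25 i$)
$\frac{1}{10225 + Z{\left(-207 \right)}} = \frac{1}{10225 + 25 i} = \frac{10225 - 25 i}{104551250}$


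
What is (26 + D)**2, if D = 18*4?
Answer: 9604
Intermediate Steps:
D = 72
(26 + D)**2 = (26 + 72)**2 = 98**2 = 9604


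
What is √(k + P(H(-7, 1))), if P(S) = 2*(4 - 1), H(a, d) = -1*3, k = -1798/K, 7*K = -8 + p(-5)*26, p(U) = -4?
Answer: √1894/4 ≈ 10.880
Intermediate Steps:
K = -16 (K = (-8 - 4*26)/7 = (-8 - 104)/7 = (⅐)*(-112) = -16)
k = 899/8 (k = -1798/(-16) = -1798*(-1/16) = 899/8 ≈ 112.38)
H(a, d) = -3
P(S) = 6 (P(S) = 2*3 = 6)
√(k + P(H(-7, 1))) = √(899/8 + 6) = √(947/8) = √1894/4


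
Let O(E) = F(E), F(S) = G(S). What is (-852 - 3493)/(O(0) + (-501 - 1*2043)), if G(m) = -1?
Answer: 869/509 ≈ 1.7073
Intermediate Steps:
F(S) = -1
O(E) = -1
(-852 - 3493)/(O(0) + (-501 - 1*2043)) = (-852 - 3493)/(-1 + (-501 - 1*2043)) = -4345/(-1 + (-501 - 2043)) = -4345/(-1 - 2544) = -4345/(-2545) = -4345*(-1/2545) = 869/509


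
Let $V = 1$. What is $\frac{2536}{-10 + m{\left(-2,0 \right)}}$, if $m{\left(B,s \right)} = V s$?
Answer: $- \frac{1268}{5} \approx -253.6$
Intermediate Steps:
$m{\left(B,s \right)} = s$ ($m{\left(B,s \right)} = 1 s = s$)
$\frac{2536}{-10 + m{\left(-2,0 \right)}} = \frac{2536}{-10 + 0} = \frac{2536}{-10} = 2536 \left(- \frac{1}{10}\right) = - \frac{1268}{5}$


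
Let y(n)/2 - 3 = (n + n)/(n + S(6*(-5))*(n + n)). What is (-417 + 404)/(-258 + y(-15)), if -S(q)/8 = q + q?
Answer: 12493/242168 ≈ 0.051588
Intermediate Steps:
S(q) = -16*q (S(q) = -8*(q + q) = -16*q)
y(n) = 5770/961 (y(n) = 6 + 2*((n + n)/(n + (-96*(-5))*(n + n))) = 6 + 2*((2*n)/(n + (-16*(-30))*(2*n))) = 6 + 2*((2*n)/(n + 480*(2*n))) = 6 + 2*((2*n)/(n + 960*n)) = 6 + 2*((2*n)/((961*n))) = 6 + 2*((2*n)*(1/(961*n))) = 6 + 2*(2/961) = 6 + 4/961 = 5770/961)
(-417 + 404)/(-258 + y(-15)) = (-417 + 404)/(-258 + 5770/961) = -13/(-242168/961) = -13*(-961/242168) = 12493/242168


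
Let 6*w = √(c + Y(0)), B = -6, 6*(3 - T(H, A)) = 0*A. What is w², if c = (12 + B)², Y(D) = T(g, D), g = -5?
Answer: 13/12 ≈ 1.0833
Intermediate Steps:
T(H, A) = 3 (T(H, A) = 3 - 0*A = 3 - ⅙*0 = 3 + 0 = 3)
Y(D) = 3
c = 36 (c = (12 - 6)² = 6² = 36)
w = √39/6 (w = √(36 + 3)/6 = √39/6 ≈ 1.0408)
w² = (√39/6)² = 13/12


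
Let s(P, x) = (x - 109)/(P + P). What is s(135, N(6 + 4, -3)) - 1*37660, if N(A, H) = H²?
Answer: -1016830/27 ≈ -37660.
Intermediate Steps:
s(P, x) = (-109 + x)/(2*P) (s(P, x) = (-109 + x)/((2*P)) = (-109 + x)*(1/(2*P)) = (-109 + x)/(2*P))
s(135, N(6 + 4, -3)) - 1*37660 = (½)*(-109 + (-3)²)/135 - 1*37660 = (½)*(1/135)*(-109 + 9) - 37660 = (½)*(1/135)*(-100) - 37660 = -10/27 - 37660 = -1016830/27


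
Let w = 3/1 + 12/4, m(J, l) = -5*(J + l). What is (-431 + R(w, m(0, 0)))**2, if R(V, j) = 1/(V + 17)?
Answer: 98247744/529 ≈ 1.8572e+5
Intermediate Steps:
m(J, l) = -5*J - 5*l
w = 6 (w = 3*1 + 12*(1/4) = 3 + 3 = 6)
R(V, j) = 1/(17 + V)
(-431 + R(w, m(0, 0)))**2 = (-431 + 1/(17 + 6))**2 = (-431 + 1/23)**2 = (-9912/23)**2 = 98247744/529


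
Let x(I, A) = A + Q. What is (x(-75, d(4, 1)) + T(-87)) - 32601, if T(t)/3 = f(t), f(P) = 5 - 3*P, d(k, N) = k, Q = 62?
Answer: -31737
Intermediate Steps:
x(I, A) = 62 + A (x(I, A) = A + 62 = 62 + A)
T(t) = 15 - 9*t (T(t) = 3*(5 - 3*t) = 15 - 9*t)
(x(-75, d(4, 1)) + T(-87)) - 32601 = ((62 + 4) + (15 - 9*(-87))) - 32601 = (66 + (15 + 783)) - 32601 = (66 + 798) - 32601 = 864 - 32601 = -31737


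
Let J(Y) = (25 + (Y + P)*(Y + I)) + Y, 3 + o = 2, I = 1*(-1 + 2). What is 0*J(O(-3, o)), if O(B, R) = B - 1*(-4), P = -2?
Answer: 0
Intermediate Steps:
I = 1 (I = 1*1 = 1)
o = -1 (o = -3 + 2 = -1)
O(B, R) = 4 + B (O(B, R) = B + 4 = 4 + B)
J(Y) = 25 + Y + (1 + Y)*(-2 + Y) (J(Y) = (25 + (Y - 2)*(Y + 1)) + Y = (25 + (-2 + Y)*(1 + Y)) + Y = (25 + (1 + Y)*(-2 + Y)) + Y = 25 + Y + (1 + Y)*(-2 + Y))
0*J(O(-3, o)) = 0*(23 + (4 - 3)²) = 0*(23 + 1²) = 0*(23 + 1) = 0*24 = 0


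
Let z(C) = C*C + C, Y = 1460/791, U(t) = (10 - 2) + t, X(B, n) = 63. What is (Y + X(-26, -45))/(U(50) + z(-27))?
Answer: 51293/601160 ≈ 0.085323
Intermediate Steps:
U(t) = 8 + t
Y = 1460/791 (Y = 1460*(1/791) = 1460/791 ≈ 1.8458)
z(C) = C + C² (z(C) = C² + C = C + C²)
(Y + X(-26, -45))/(U(50) + z(-27)) = (1460/791 + 63)/((8 + 50) - 27*(1 - 27)) = 51293/(791*(58 - 27*(-26))) = 51293/(791*(58 + 702)) = (51293/791)/760 = (51293/791)*(1/760) = 51293/601160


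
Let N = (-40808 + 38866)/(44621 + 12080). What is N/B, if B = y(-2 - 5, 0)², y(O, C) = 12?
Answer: -971/4082472 ≈ -0.00023785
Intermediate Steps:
B = 144 (B = 12² = 144)
N = -1942/56701 ≈ -0.034250
N/B = -1942/56701/144 = -1942/56701*1/144 = -971/4082472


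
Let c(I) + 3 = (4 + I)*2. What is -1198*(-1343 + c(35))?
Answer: 1519064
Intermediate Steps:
c(I) = 5 + 2*I (c(I) = -3 + (4 + I)*2 = -3 + (8 + 2*I) = 5 + 2*I)
-1198*(-1343 + c(35)) = -1198*(-1343 + (5 + 2*35)) = -1198*(-1343 + (5 + 70)) = -1198*(-1343 + 75) = -1198*(-1268) = 1519064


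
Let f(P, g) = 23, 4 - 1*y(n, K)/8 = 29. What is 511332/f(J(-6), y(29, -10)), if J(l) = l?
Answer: 511332/23 ≈ 22232.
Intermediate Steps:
y(n, K) = -200 (y(n, K) = 32 - 8*29 = 32 - 232 = -200)
511332/f(J(-6), y(29, -10)) = 511332/23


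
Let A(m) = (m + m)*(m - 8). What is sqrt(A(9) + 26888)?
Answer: sqrt(26906) ≈ 164.03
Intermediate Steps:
A(m) = 2*m*(-8 + m) (A(m) = (2*m)*(-8 + m) = 2*m*(-8 + m))
sqrt(A(9) + 26888) = sqrt(2*9*(-8 + 9) + 26888) = sqrt(2*9*1 + 26888) = sqrt(18 + 26888) = sqrt(26906)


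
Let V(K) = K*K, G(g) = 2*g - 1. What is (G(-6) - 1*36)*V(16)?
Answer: -12544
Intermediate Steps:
G(g) = -1 + 2*g
V(K) = K²
(G(-6) - 1*36)*V(16) = ((-1 + 2*(-6)) - 1*36)*16² = ((-1 - 12) - 36)*256 = (-13 - 36)*256 = -49*256 = -12544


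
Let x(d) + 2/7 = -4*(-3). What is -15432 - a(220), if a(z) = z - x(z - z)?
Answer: -109482/7 ≈ -15640.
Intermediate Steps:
x(d) = 82/7 (x(d) = -2/7 - 4*(-3) = -2/7 + 12 = 82/7)
a(z) = -82/7 + z (a(z) = z - 1*82/7 = z - 82/7 = -82/7 + z)
-15432 - a(220) = -15432 - (-82/7 + 220) = -15432 - 1*1458/7 = -15432 - 1458/7 = -109482/7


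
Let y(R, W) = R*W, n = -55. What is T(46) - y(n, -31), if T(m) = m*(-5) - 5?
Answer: -1940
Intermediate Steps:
T(m) = -5 - 5*m (T(m) = -5*m - 5 = -5 - 5*m)
T(46) - y(n, -31) = (-5 - 5*46) - (-55)*(-31) = (-5 - 230) - 1*1705 = -235 - 1705 = -1940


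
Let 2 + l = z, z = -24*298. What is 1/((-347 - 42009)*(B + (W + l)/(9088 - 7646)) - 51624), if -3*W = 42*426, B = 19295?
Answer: -103/84143308760 ≈ -1.2241e-9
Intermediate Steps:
z = -7152
W = -5964 (W = -14*426 = -1/3*17892 = -5964)
l = -7154 (l = -2 - 7152 = -7154)
1/((-347 - 42009)*(B + (W + l)/(9088 - 7646)) - 51624) = 1/((-347 - 42009)*(19295 + (-5964 - 7154)/(9088 - 7646)) - 51624) = 1/(-42356*(19295 - 13118/1442) - 51624) = 1/(-42356*(19295 - 13118*1/1442) - 51624) = 1/(-42356*(19295 - 937/103) - 51624) = 1/(-42356*1986448/103 - 51624) = 1/(-84137991488/103 - 51624) = 1/(-84143308760/103) = -103/84143308760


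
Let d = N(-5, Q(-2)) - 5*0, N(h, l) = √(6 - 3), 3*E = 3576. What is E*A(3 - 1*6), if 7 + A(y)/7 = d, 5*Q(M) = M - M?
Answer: -58408 + 8344*√3 ≈ -43956.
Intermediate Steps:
Q(M) = 0 (Q(M) = (M - M)/5 = (⅕)*0 = 0)
E = 1192 (E = (⅓)*3576 = 1192)
N(h, l) = √3
d = √3 (d = √3 - 5*0 = √3 + 0 = √3 ≈ 1.7320)
A(y) = -49 + 7*√3
E*A(3 - 1*6) = 1192*(-49 + 7*√3) = -58408 + 8344*√3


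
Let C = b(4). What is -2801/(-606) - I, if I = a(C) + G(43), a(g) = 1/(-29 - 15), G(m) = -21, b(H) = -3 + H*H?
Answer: 341897/13332 ≈ 25.645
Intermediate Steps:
b(H) = -3 + H²
C = 13 (C = -3 + 4² = -3 + 16 = 13)
a(g) = -1/44 (a(g) = 1/(-44) = -1/44)
I = -925/44 (I = -1/44 - 21 = -925/44 ≈ -21.023)
-2801/(-606) - I = -2801/(-606) - 1*(-925/44) = -2801*(-1/606) + 925/44 = 2801/606 + 925/44 = 341897/13332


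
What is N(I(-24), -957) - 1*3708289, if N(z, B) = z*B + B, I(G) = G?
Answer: -3686278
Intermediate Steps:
N(z, B) = B + B*z (N(z, B) = B*z + B = B + B*z)
N(I(-24), -957) - 1*3708289 = -957*(1 - 24) - 1*3708289 = -957*(-23) - 3708289 = 22011 - 3708289 = -3686278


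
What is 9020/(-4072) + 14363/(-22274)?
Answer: -16212351/5668733 ≈ -2.8600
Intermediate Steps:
9020/(-4072) + 14363/(-22274) = 9020*(-1/4072) + 14363*(-1/22274) = -2255/1018 - 14363/22274 = -16212351/5668733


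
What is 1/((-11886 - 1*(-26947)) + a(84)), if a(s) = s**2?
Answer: 1/22117 ≈ 4.5214e-5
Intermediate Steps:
1/((-11886 - 1*(-26947)) + a(84)) = 1/((-11886 - 1*(-26947)) + 84**2) = 1/((-11886 + 26947) + 7056) = 1/(15061 + 7056) = 1/22117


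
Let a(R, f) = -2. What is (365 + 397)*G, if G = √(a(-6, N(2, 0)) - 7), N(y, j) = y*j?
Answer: 2286*I ≈ 2286.0*I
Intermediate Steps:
N(y, j) = j*y
G = 3*I (G = √(-2 - 7) = √(-9) = 3*I ≈ 3.0*I)
(365 + 397)*G = (365 + 397)*(3*I) = 762*(3*I) = 2286*I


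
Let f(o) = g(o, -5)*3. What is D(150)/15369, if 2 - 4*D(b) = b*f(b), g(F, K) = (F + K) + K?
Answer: -31499/30738 ≈ -1.0248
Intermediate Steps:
g(F, K) = F + 2*K
f(o) = -30 + 3*o (f(o) = (o + 2*(-5))*3 = (o - 10)*3 = (-10 + o)*3 = -30 + 3*o)
D(b) = ½ - b*(-30 + 3*b)/4
D(150)/15369 = (½ - ¾*150*(-10 + 150))/15369 = (½ - ¾*150*140)*(1/15369) = (½ - 15750)*(1/15369) = -31499/2*1/15369 = -31499/30738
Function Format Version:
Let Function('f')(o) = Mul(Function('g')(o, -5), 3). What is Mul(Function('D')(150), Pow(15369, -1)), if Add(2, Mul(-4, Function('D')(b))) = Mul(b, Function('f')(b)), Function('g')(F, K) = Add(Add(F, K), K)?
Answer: Rational(-31499, 30738) ≈ -1.0248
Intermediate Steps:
Function('g')(F, K) = Add(F, Mul(2, K))
Function('f')(o) = Add(-30, Mul(3, o)) (Function('f')(o) = Mul(Add(o, Mul(2, -5)), 3) = Mul(Add(o, -10), 3) = Mul(Add(-10, o), 3) = Add(-30, Mul(3, o)))
Function('D')(b) = Add(Rational(1, 2), Mul(Rational(-1, 4), b, Add(-30, Mul(3, b)))) (Function('D')(b) = Add(Rational(1, 2), Mul(Rational(-1, 4), Mul(b, Add(-30, Mul(3, b))))) = Add(Rational(1, 2), Mul(Rational(-1, 4), b, Add(-30, Mul(3, b)))))
Mul(Function('D')(150), Pow(15369, -1)) = Mul(Add(Rational(1, 2), Mul(Rational(-3, 4), 150, Add(-10, 150))), Pow(15369, -1)) = Mul(Add(Rational(1, 2), Mul(Rational(-3, 4), 150, 140)), Rational(1, 15369)) = Mul(Add(Rational(1, 2), -15750), Rational(1, 15369)) = Mul(Rational(-31499, 2), Rational(1, 15369)) = Rational(-31499, 30738)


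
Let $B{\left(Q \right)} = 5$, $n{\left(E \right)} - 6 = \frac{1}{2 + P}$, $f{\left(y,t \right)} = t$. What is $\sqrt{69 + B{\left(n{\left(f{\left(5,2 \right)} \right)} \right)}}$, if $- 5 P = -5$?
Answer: $\sqrt{74} \approx 8.6023$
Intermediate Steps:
$P = 1$ ($P = \left(- \frac{1}{5}\right) \left(-5\right) = 1$)
$n{\left(E \right)} = \frac{19}{3}$ ($n{\left(E \right)} = 6 + \frac{1}{2 + 1} = 6 + \frac{1}{3} = \frac{19}{3}$)
$\sqrt{69 + B{\left(n{\left(f{\left(5,2 \right)} \right)} \right)}} = \sqrt{69 + 5} = \sqrt{74}$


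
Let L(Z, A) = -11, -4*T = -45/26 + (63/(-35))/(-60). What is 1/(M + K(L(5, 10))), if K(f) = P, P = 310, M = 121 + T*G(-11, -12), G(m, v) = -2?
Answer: 2600/1118389 ≈ 0.0023248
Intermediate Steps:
T = 2211/5200 (T = -(-45/26 + (63/(-35))/(-60))/4 = -(-45*1/26 + (63*(-1/35))*(-1/60))/4 = -(-45/26 - 9/5*(-1/60))/4 = -(-45/26 + 3/100)/4 = -1/4*(-2211/1300) = 2211/5200 ≈ 0.42519)
M = 312389/2600 (M = 121 + (2211/5200)*(-2) = 121 - 2211/2600 = 312389/2600 ≈ 120.15)
K(f) = 310
1/(M + K(L(5, 10))) = 1/(312389/2600 + 310) = 1/(1118389/2600) = 2600/1118389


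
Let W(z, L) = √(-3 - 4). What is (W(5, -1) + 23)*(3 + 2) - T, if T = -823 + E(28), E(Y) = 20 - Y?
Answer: 946 + 5*I*√7 ≈ 946.0 + 13.229*I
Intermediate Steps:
W(z, L) = I*√7 (W(z, L) = √(-7) = I*√7)
T = -831 (T = -823 + (20 - 1*28) = -823 + (20 - 28) = -823 - 8 = -831)
(W(5, -1) + 23)*(3 + 2) - T = (I*√7 + 23)*(3 + 2) - 1*(-831) = (23 + I*√7)*5 + 831 = (115 + 5*I*√7) + 831 = 946 + 5*I*√7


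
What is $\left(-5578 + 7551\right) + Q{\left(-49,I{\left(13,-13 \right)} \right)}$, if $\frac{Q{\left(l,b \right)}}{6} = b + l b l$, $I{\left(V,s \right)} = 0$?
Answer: $1973$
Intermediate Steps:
$Q{\left(l,b \right)} = 6 b + 6 b l^{2}$ ($Q{\left(l,b \right)} = 6 \left(b + l b l\right) = 6 \left(b + b l l\right) = 6 \left(b + b l^{2}\right) = 6 b + 6 b l^{2}$)
$\left(-5578 + 7551\right) + Q{\left(-49,I{\left(13,-13 \right)} \right)} = \left(-5578 + 7551\right) + 6 \cdot 0 \left(1 + \left(-49\right)^{2}\right) = 1973 + 6 \cdot 0 \left(1 + 2401\right) = 1973 + 6 \cdot 0 \cdot 2402 = 1973 + 0 = 1973$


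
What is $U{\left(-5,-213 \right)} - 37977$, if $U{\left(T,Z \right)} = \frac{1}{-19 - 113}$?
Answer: $- \frac{5012965}{132} \approx -37977.0$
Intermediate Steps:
$U{\left(T,Z \right)} = - \frac{1}{132}$ ($U{\left(T,Z \right)} = \frac{1}{-132} = - \frac{1}{132}$)
$U{\left(-5,-213 \right)} - 37977 = - \frac{1}{132} - 37977 = - \frac{5012965}{132}$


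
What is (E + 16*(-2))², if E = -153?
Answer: 34225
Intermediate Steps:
(E + 16*(-2))² = (-153 + 16*(-2))² = (-153 - 32)² = (-185)² = 34225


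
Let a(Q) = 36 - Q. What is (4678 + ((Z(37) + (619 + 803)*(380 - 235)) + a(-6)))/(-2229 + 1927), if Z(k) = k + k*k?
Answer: -106158/151 ≈ -703.03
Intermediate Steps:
Z(k) = k + k²
(4678 + ((Z(37) + (619 + 803)*(380 - 235)) + a(-6)))/(-2229 + 1927) = (4678 + ((37*(1 + 37) + (619 + 803)*(380 - 235)) + (36 - 1*(-6))))/(-2229 + 1927) = (4678 + ((37*38 + 1422*145) + (36 + 6)))/(-302) = (4678 + ((1406 + 206190) + 42))*(-1/302) = (4678 + (207596 + 42))*(-1/302) = (4678 + 207638)*(-1/302) = 212316*(-1/302) = -106158/151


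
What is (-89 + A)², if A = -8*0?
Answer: 7921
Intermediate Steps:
A = 0
(-89 + A)² = (-89 + 0)² = (-89)² = 7921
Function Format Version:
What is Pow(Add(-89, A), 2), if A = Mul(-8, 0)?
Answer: 7921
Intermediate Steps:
A = 0
Pow(Add(-89, A), 2) = Pow(Add(-89, 0), 2) = Pow(-89, 2) = 7921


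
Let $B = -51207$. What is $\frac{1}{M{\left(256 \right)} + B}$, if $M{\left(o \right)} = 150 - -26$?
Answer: $- \frac{1}{51031} \approx -1.9596 \cdot 10^{-5}$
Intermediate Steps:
$M{\left(o \right)} = 176$ ($M{\left(o \right)} = 150 + 26 = 176$)
$\frac{1}{M{\left(256 \right)} + B} = \frac{1}{176 - 51207} = \frac{1}{-51031} = - \frac{1}{51031}$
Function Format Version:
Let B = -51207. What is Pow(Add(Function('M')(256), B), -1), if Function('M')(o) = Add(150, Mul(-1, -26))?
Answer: Rational(-1, 51031) ≈ -1.9596e-5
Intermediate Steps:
Function('M')(o) = 176 (Function('M')(o) = Add(150, 26) = 176)
Pow(Add(Function('M')(256), B), -1) = Pow(Add(176, -51207), -1) = Pow(-51031, -1) = Rational(-1, 51031)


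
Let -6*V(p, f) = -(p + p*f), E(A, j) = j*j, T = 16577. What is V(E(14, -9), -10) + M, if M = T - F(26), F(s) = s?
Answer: 32859/2 ≈ 16430.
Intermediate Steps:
E(A, j) = j²
V(p, f) = p/6 + f*p/6 (V(p, f) = -(-1)*(p + p*f)/6 = -(-1)*(p + f*p)/6 = -(-p - f*p)/6 = p/6 + f*p/6)
M = 16551 (M = 16577 - 1*26 = 16577 - 26 = 16551)
V(E(14, -9), -10) + M = (⅙)*(-9)²*(1 - 10) + 16551 = (⅙)*81*(-9) + 16551 = -243/2 + 16551 = 32859/2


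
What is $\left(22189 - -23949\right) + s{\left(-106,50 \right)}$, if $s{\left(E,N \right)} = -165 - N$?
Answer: $45923$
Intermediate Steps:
$\left(22189 - -23949\right) + s{\left(-106,50 \right)} = \left(22189 - -23949\right) - 215 = \left(22189 + 23949\right) - 215 = 46138 - 215 = 45923$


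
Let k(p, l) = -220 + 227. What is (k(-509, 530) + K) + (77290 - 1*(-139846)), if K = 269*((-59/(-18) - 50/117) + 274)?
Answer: 68238089/234 ≈ 2.9162e+5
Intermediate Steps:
k(p, l) = 7
K = 17426627/234 (K = 269*((-59*(-1/18) - 50*1/117) + 274) = 269*((59/18 - 50/117) + 274) = 269*(667/234 + 274) = 269*(64783/234) = 17426627/234 ≈ 74473.)
(k(-509, 530) + K) + (77290 - 1*(-139846)) = (7 + 17426627/234) + (77290 - 1*(-139846)) = 17428265/234 + (77290 + 139846) = 17428265/234 + 217136 = 68238089/234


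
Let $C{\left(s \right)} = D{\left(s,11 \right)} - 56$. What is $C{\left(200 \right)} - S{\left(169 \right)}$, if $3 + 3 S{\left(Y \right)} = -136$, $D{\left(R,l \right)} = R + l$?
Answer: $\frac{604}{3} \approx 201.33$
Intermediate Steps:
$S{\left(Y \right)} = - \frac{139}{3}$ ($S{\left(Y \right)} = -1 + \frac{1}{3} \left(-136\right) = -1 - \frac{136}{3} = - \frac{139}{3}$)
$C{\left(s \right)} = -45 + s$ ($C{\left(s \right)} = \left(s + 11\right) - 56 = \left(11 + s\right) - 56 = -45 + s$)
$C{\left(200 \right)} - S{\left(169 \right)} = \left(-45 + 200\right) - - \frac{139}{3} = 155 + \frac{139}{3} = \frac{604}{3}$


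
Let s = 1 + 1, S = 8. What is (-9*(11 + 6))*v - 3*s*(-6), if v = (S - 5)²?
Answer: -1341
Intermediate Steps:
s = 2
v = 9 (v = (8 - 5)² = 3² = 9)
(-9*(11 + 6))*v - 3*s*(-6) = -9*(11 + 6)*9 - 3*2*(-6) = -9*17*9 - 6*(-6) = -153*9 + 36 = -1377 + 36 = -1341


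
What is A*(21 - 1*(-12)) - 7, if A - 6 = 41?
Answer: 1544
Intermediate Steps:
A = 47 (A = 6 + 41 = 47)
A*(21 - 1*(-12)) - 7 = 47*(21 - 1*(-12)) - 7 = 47*(21 + 12) - 7 = 47*33 - 7 = 1551 - 7 = 1544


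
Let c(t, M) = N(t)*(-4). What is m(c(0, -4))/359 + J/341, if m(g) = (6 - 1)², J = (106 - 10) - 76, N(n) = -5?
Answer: 15705/122419 ≈ 0.12829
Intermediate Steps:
J = 20 (J = 96 - 76 = 20)
c(t, M) = 20 (c(t, M) = -5*(-4) = 20)
m(g) = 25 (m(g) = 5² = 25)
m(c(0, -4))/359 + J/341 = 25/359 + 20/341 = 15705/122419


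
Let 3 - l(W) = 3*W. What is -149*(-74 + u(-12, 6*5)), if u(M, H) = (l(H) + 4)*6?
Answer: 85228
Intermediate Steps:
l(W) = 3 - 3*W
u(M, H) = 42 - 18*H (u(M, H) = ((3 - 3*H) + 4)*6 = (7 - 3*H)*6 = 42 - 18*H)
-149*(-74 + u(-12, 6*5)) = -149*(-74 + (42 - 108*5)) = -149*(-74 + (42 - 18*30)) = -149*(-74 + (42 - 540)) = -149*(-74 - 498) = -149*(-572) = 85228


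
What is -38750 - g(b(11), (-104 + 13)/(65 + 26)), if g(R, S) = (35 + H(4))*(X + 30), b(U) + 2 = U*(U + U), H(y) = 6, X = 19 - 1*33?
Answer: -39406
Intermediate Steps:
X = -14 (X = 19 - 33 = -14)
b(U) = -2 + 2*U**2 (b(U) = -2 + U*(U + U) = -2 + U*(2*U) = -2 + 2*U**2)
g(R, S) = 656 (g(R, S) = (35 + 6)*(-14 + 30) = 41*16 = 656)
-38750 - g(b(11), (-104 + 13)/(65 + 26)) = -38750 - 1*656 = -38750 - 656 = -39406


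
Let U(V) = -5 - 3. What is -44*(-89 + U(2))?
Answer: 4268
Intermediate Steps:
U(V) = -8
-44*(-89 + U(2)) = -44*(-89 - 8) = -44*(-97) = 4268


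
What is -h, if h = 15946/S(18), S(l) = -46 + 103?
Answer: -15946/57 ≈ -279.75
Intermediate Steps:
S(l) = 57
h = 15946/57 ≈ 279.75
-h = -1*15946/57 = -15946/57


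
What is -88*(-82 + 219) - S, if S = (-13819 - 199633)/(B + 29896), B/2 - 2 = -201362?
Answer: -1123744899/93206 ≈ -12057.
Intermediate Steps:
B = -402720 (B = 4 + 2*(-201362) = 4 - 402724 = -402720)
S = 53363/93206 (S = (-13819 - 199633)/(-402720 + 29896) = -213452/(-372824) = -213452*(-1/372824) = 53363/93206 ≈ 0.57253)
-88*(-82 + 219) - S = -88*(-82 + 219) - 1*53363/93206 = -88*137 - 53363/93206 = -12056 - 53363/93206 = -1123744899/93206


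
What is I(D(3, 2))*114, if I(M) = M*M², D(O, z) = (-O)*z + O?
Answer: -3078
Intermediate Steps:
D(O, z) = O - O*z (D(O, z) = -O*z + O = O - O*z)
I(M) = M³
I(D(3, 2))*114 = (3*(1 - 1*2))³*114 = (3*(1 - 2))³*114 = (3*(-1))³*114 = (-3)³*114 = -27*114 = -3078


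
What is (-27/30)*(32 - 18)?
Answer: -63/5 ≈ -12.600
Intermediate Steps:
(-27/30)*(32 - 18) = -27*1/30*14 = -9/10*14 = -63/5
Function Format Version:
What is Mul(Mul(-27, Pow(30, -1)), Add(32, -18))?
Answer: Rational(-63, 5) ≈ -12.600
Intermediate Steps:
Mul(Mul(-27, Pow(30, -1)), Add(32, -18)) = Mul(Mul(-27, Rational(1, 30)), 14) = Mul(Rational(-9, 10), 14) = Rational(-63, 5)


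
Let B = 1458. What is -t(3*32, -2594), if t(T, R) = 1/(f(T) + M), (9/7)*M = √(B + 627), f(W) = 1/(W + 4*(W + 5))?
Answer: 13500/8513749973 - 5250000*√2085/8513749973 ≈ -0.028156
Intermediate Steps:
f(W) = 1/(20 + 5*W) (f(W) = 1/(W + 4*(5 + W)) = 1/(W + (20 + 4*W)) = 1/(20 + 5*W))
M = 7*√2085/9 (M = 7*√(1458 + 627)/9 = 7*√2085/9 ≈ 35.515)
t(T, R) = 1/(1/(5*(4 + T)) + 7*√2085/9)
-t(3*32, -2594) = -45*(4 + 3*32)/(9 + 35*√2085*(4 + 3*32)) = -45*(4 + 96)/(9 + 35*√2085*(4 + 96)) = -45*100/(9 + 35*√2085*100) = -45*100/(9 + 3500*√2085) = -4500/(9 + 3500*√2085)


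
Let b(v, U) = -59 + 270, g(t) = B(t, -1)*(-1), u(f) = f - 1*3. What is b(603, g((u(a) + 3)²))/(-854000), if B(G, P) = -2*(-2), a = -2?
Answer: -211/854000 ≈ -0.00024707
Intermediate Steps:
u(f) = -3 + f (u(f) = f - 3 = -3 + f)
B(G, P) = 4
g(t) = -4 (g(t) = 4*(-1) = -4)
b(v, U) = 211
b(603, g((u(a) + 3)²))/(-854000) = 211/(-854000) = 211*(-1/854000) = -211/854000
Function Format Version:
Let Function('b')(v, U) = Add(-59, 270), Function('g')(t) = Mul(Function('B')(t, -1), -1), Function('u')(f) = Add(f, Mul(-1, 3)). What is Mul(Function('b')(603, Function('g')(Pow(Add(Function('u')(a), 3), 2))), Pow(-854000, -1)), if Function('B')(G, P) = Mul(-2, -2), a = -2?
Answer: Rational(-211, 854000) ≈ -0.00024707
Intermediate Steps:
Function('u')(f) = Add(-3, f) (Function('u')(f) = Add(f, -3) = Add(-3, f))
Function('B')(G, P) = 4
Function('g')(t) = -4 (Function('g')(t) = Mul(4, -1) = -4)
Function('b')(v, U) = 211
Mul(Function('b')(603, Function('g')(Pow(Add(Function('u')(a), 3), 2))), Pow(-854000, -1)) = Mul(211, Pow(-854000, -1)) = Mul(211, Rational(-1, 854000)) = Rational(-211, 854000)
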